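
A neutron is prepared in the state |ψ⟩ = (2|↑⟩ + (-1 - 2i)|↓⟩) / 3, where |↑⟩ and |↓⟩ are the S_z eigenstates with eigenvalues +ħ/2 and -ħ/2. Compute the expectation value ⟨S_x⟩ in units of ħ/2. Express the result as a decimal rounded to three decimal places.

⟨σ_x⟩ = 2 Re(a* b)/(|a|²+|b|²) with a = 2, b = (-1 - 2i).
a* b = (-2 - 4i), so ⟨σ_x⟩ = -4/9.
⟨S_x⟩ = (ħ/2)·⟨σ_x⟩.

-0.444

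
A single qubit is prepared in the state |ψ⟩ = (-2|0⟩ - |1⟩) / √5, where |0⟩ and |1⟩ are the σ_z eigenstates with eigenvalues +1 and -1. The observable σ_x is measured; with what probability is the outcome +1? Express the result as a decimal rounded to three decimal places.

0.900

|+x⟩ = (|0⟩ + |1⟩)/√2, so ⟨+x|ψ⟩ = (-3) / (√2·√5).
P = |-3|² / 10 = 9/10.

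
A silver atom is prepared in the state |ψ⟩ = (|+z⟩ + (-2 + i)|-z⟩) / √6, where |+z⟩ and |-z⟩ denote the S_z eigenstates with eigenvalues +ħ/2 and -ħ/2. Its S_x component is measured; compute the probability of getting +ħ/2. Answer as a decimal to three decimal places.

|+x⟩ = (|+z⟩ + |-z⟩)/√2, so ⟨+x|ψ⟩ = (-1 + i) / (√2·√6).
P = |-1 + i|² / 12 = 2/12.

0.167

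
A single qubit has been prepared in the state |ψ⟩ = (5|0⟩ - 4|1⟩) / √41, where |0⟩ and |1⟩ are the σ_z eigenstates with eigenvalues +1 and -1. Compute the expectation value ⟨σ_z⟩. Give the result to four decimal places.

⟨σ_z⟩ = |a|² - |b|² divided by |a|²+|b|², with a, b the |0⟩, |1⟩ amplitudes.
= (25 - 16)/41 = 9/41.

0.2195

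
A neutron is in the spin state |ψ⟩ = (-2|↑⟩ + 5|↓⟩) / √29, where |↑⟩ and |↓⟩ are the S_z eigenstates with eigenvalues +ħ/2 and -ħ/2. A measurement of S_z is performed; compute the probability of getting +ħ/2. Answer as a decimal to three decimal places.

0.138

The +ħ/2 outcome corresponds to |↑⟩. Its amplitude in |ψ⟩ is -2/√29.
P = |-2|² / 29 = 4/29.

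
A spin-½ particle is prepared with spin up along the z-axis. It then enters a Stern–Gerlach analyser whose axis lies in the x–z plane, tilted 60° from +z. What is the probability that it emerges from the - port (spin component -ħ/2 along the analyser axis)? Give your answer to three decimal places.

For spin-½, the probability of finding spin-up along an axis at angle θ to the initial spin direction is cos²(θ/2); spin-down is sin²(θ/2).
θ = 60°, so P = sin²(30°) ≈ 0.250.

0.250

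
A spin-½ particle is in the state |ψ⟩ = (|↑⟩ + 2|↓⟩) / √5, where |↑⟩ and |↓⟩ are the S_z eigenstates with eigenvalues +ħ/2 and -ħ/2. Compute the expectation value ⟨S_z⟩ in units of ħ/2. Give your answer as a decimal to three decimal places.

⟨σ_z⟩ = |a|² - |b|² divided by |a|²+|b|², with a, b the |↑⟩, |↓⟩ amplitudes.
= (1 - 4)/5 = -3/5.
⟨S_z⟩ = (ħ/2)·⟨σ_z⟩.

-0.600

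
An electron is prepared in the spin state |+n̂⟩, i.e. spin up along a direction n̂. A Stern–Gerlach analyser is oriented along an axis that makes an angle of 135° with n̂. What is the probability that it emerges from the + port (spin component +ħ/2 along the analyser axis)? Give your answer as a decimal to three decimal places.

For spin-½, the probability of finding spin-up along an axis at angle θ to the initial spin direction is cos²(θ/2); spin-down is sin²(θ/2).
θ = 135°, so P = cos²(67.5°) ≈ 0.146.

0.146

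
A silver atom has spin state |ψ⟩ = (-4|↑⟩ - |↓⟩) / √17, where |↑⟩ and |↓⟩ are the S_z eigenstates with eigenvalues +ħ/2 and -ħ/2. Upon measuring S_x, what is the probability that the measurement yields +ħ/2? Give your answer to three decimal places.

0.735

|+x⟩ = (|↑⟩ + |↓⟩)/√2, so ⟨+x|ψ⟩ = (-5) / (√2·√17).
P = |-5|² / 34 = 25/34.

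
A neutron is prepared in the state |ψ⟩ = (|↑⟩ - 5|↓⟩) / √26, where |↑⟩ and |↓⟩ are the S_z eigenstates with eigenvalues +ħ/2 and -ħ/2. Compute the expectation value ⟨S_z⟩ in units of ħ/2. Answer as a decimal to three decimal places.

⟨σ_z⟩ = |a|² - |b|² divided by |a|²+|b|², with a, b the |↑⟩, |↓⟩ amplitudes.
= (1 - 25)/26 = -24/26.
⟨S_z⟩ = (ħ/2)·⟨σ_z⟩.

-0.923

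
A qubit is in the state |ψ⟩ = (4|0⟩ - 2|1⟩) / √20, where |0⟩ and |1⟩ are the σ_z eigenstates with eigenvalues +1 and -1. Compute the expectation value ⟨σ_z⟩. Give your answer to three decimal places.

0.600

⟨σ_z⟩ = |a|² - |b|² divided by |a|²+|b|², with a, b the |0⟩, |1⟩ amplitudes.
= (16 - 4)/20 = 12/20.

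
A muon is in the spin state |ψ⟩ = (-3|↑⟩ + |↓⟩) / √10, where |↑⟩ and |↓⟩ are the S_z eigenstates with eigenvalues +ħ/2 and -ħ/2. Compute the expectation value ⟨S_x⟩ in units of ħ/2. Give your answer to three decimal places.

⟨σ_x⟩ = 2 Re(a* b)/(|a|²+|b|²) with a = -3, b = 1.
a* b = -3, so ⟨σ_x⟩ = -6/10.
⟨S_x⟩ = (ħ/2)·⟨σ_x⟩.

-0.600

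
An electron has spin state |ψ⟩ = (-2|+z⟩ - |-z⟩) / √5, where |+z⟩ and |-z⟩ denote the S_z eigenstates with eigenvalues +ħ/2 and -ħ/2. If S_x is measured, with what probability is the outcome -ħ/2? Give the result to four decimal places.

0.1000

|-x⟩ = (|+z⟩ - |-z⟩)/√2, so ⟨-x|ψ⟩ = (-1) / (√2·√5).
P = |-1|² / 10 = 1/10.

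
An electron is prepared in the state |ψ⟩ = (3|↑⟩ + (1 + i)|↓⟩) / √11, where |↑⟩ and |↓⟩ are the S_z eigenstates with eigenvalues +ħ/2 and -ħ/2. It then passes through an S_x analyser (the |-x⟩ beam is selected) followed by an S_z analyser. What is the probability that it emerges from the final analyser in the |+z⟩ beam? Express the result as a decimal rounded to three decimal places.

First analyser (S_x): P(|-x⟩) = |⟨-x|ψ⟩|² = 5/22.
After stage 1 the state is |-x⟩; P(|+z⟩) = |⟨+z|-x⟩|² = 1/2.
Joint probability = 5/22 × 1/2 = 0.114.

0.114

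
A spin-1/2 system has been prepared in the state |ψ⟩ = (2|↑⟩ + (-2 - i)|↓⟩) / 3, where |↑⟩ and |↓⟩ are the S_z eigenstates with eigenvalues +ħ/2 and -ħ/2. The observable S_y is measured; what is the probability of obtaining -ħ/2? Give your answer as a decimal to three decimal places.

0.722

|-y⟩ = (|↑⟩ - i|↓⟩)/√2, so ⟨-y|ψ⟩ = (3 - 2i) / (√2·3).
P = |3 - 2i|² / 18 = 13/18.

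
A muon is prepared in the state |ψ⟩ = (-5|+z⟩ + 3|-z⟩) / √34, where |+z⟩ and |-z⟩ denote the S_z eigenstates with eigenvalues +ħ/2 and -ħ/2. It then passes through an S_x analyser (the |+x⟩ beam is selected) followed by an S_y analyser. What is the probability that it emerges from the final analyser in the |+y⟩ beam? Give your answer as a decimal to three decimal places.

0.029

First analyser (S_x): P(|+x⟩) = |⟨+x|ψ⟩|² = 4/68.
After stage 1 the state is |+x⟩; P(|+y⟩) = |⟨+y|+x⟩|² = 1/2.
Joint probability = 4/68 × 1/2 = 0.029.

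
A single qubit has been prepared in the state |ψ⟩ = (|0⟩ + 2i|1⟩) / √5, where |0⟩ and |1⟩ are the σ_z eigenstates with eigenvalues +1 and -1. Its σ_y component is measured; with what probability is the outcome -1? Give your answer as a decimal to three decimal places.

0.100

|-y⟩ = (|0⟩ - i|1⟩)/√2, so ⟨-y|ψ⟩ = (-1) / (√2·√5).
P = |-1|² / 10 = 1/10.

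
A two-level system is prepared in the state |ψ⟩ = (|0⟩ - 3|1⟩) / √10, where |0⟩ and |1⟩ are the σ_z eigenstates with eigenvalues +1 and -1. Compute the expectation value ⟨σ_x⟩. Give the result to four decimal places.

⟨σ_x⟩ = 2 Re(a* b)/(|a|²+|b|²) with a = 1, b = -3.
a* b = -3, so ⟨σ_x⟩ = -6/10.

-0.6000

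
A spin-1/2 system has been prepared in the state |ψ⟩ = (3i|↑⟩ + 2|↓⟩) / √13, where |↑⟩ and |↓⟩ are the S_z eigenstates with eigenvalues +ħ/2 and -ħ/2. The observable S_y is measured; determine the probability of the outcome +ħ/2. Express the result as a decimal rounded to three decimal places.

|+y⟩ = (|↑⟩ + i|↓⟩)/√2, so ⟨+y|ψ⟩ = (i) / (√2·√13).
P = |i|² / 26 = 1/26.

0.038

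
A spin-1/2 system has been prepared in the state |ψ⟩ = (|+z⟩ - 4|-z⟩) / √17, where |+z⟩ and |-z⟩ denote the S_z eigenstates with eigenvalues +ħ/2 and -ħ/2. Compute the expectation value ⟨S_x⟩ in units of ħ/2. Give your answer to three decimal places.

-0.471

⟨σ_x⟩ = 2 Re(a* b)/(|a|²+|b|²) with a = 1, b = -4.
a* b = -4, so ⟨σ_x⟩ = -8/17.
⟨S_x⟩ = (ħ/2)·⟨σ_x⟩.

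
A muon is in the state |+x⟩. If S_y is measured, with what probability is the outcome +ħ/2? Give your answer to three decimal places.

0.500

In the S_z basis, |+x⟩ = (|↑⟩ + |↓⟩)/√2 and |+y⟩ = (|↑⟩ + i|↓⟩)/√2.
|⟨+y|+x⟩|² = 1/2.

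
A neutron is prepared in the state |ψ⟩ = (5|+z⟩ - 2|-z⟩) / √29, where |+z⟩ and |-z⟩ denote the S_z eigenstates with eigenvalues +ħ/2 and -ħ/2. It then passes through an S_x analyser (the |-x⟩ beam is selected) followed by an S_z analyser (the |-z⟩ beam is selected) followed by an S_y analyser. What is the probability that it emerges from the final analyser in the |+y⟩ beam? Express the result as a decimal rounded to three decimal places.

First analyser (S_x): P(|-x⟩) = |⟨-x|ψ⟩|² = 49/58.
After stage 1 the state is |-x⟩; P(|-z⟩) = |⟨-z|-x⟩|² = 1/2.
After stage 2 the state is |-z⟩; P(|+y⟩) = |⟨+y|-z⟩|² = 1/2.
Joint probability = 49/58 × 1/2 × 1/2 = 0.211.

0.211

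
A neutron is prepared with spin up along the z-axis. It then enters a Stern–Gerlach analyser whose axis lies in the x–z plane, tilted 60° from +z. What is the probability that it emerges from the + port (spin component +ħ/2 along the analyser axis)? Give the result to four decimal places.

For spin-½, the probability of finding spin-up along an axis at angle θ to the initial spin direction is cos²(θ/2); spin-down is sin²(θ/2).
θ = 60°, so P = cos²(30°) ≈ 0.7500.

0.7500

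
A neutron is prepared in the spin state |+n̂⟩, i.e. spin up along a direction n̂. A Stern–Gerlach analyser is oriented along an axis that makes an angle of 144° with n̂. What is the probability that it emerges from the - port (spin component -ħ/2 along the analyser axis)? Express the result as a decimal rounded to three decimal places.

For spin-½, the probability of finding spin-up along an axis at angle θ to the initial spin direction is cos²(θ/2); spin-down is sin²(θ/2).
θ = 144°, so P = sin²(72°) ≈ 0.905.

0.905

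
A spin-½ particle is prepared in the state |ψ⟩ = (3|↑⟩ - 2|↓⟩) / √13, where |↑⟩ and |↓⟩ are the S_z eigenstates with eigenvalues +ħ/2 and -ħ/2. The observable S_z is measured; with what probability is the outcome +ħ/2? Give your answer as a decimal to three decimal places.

0.692

The +ħ/2 outcome corresponds to |↑⟩. Its amplitude in |ψ⟩ is 3/√13.
P = |3|² / 13 = 9/13.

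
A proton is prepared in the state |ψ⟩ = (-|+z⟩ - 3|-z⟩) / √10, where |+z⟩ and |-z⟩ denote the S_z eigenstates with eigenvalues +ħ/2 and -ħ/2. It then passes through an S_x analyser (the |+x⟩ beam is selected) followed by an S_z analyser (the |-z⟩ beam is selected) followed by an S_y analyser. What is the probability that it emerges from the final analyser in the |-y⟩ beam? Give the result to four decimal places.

First analyser (S_x): P(|+x⟩) = |⟨+x|ψ⟩|² = 16/20.
After stage 1 the state is |+x⟩; P(|-z⟩) = |⟨-z|+x⟩|² = 1/2.
After stage 2 the state is |-z⟩; P(|-y⟩) = |⟨-y|-z⟩|² = 1/2.
Joint probability = 16/20 × 1/2 × 1/2 = 0.2000.

0.2000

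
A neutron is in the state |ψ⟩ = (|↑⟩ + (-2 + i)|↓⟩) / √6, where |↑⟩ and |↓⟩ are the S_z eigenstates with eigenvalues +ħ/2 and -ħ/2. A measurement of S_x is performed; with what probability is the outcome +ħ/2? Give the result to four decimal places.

0.1667

|+x⟩ = (|↑⟩ + |↓⟩)/√2, so ⟨+x|ψ⟩ = (-1 + i) / (√2·√6).
P = |-1 + i|² / 12 = 2/12.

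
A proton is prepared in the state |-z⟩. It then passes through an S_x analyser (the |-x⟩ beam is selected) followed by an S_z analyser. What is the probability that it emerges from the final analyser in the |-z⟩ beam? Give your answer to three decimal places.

0.250

First analyser (S_x): from |-z⟩, P(|-x⟩) = 1/2.
After stage 1 the state is |-x⟩; P(|-z⟩) = |⟨-z|-x⟩|² = 1/2.
Joint probability = 1/2 × 1/2 = 0.250.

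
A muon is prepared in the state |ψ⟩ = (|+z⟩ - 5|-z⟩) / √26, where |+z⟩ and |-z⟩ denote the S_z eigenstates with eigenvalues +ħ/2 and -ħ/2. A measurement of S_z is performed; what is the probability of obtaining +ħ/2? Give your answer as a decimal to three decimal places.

0.038

The +ħ/2 outcome corresponds to |+z⟩. Its amplitude in |ψ⟩ is 1/√26.
P = |1|² / 26 = 1/26.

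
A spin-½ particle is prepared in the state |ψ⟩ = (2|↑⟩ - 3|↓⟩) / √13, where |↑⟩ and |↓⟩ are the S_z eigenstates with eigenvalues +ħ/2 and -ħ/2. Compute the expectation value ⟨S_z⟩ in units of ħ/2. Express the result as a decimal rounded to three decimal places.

⟨σ_z⟩ = |a|² - |b|² divided by |a|²+|b|², with a, b the |↑⟩, |↓⟩ amplitudes.
= (4 - 9)/13 = -5/13.
⟨S_z⟩ = (ħ/2)·⟨σ_z⟩.

-0.385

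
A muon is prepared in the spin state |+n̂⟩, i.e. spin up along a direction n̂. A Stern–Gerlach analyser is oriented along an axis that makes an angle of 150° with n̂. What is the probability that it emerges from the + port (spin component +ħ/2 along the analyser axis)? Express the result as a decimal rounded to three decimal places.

0.067

For spin-½, the probability of finding spin-up along an axis at angle θ to the initial spin direction is cos²(θ/2); spin-down is sin²(θ/2).
θ = 150°, so P = cos²(75°) ≈ 0.067.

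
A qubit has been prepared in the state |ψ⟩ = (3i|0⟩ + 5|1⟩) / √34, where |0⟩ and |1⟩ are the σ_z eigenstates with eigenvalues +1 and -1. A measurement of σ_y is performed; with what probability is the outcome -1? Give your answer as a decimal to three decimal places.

0.941

|-y⟩ = (|0⟩ - i|1⟩)/√2, so ⟨-y|ψ⟩ = (8i) / (√2·√34).
P = |8i|² / 68 = 64/68.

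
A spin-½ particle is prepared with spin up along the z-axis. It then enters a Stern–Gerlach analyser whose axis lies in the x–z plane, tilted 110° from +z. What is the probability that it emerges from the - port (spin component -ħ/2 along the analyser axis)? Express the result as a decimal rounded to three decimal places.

For spin-½, the probability of finding spin-up along an axis at angle θ to the initial spin direction is cos²(θ/2); spin-down is sin²(θ/2).
θ = 110°, so P = sin²(55°) ≈ 0.671.

0.671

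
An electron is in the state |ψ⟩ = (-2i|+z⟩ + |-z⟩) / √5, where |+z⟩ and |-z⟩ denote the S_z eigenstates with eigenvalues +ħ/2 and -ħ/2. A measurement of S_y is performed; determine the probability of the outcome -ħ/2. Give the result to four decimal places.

0.1000

|-y⟩ = (|+z⟩ - i|-z⟩)/√2, so ⟨-y|ψ⟩ = (-i) / (√2·√5).
P = |-i|² / 10 = 1/10.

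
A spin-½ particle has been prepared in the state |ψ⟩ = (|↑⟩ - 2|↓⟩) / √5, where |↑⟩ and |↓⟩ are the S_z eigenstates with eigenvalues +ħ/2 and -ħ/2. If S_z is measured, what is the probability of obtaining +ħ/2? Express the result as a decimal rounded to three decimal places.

The +ħ/2 outcome corresponds to |↑⟩. Its amplitude in |ψ⟩ is 1/√5.
P = |1|² / 5 = 1/5.

0.200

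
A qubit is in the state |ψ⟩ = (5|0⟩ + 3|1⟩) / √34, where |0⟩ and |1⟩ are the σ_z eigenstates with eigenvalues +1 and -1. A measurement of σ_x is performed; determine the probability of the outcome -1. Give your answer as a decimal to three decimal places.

0.059

|-x⟩ = (|0⟩ - |1⟩)/√2, so ⟨-x|ψ⟩ = (2) / (√2·√34).
P = |2|² / 68 = 4/68.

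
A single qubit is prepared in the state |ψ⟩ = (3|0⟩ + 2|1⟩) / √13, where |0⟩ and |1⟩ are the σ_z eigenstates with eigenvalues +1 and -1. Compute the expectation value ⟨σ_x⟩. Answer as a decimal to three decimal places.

⟨σ_x⟩ = 2 Re(a* b)/(|a|²+|b|²) with a = 3, b = 2.
a* b = 6, so ⟨σ_x⟩ = 12/13.

0.923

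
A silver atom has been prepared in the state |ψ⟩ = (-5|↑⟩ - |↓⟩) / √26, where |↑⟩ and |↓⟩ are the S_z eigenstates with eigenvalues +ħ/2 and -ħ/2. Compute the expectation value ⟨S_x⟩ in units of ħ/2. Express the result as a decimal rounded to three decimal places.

⟨σ_x⟩ = 2 Re(a* b)/(|a|²+|b|²) with a = -5, b = -1.
a* b = 5, so ⟨σ_x⟩ = 10/26.
⟨S_x⟩ = (ħ/2)·⟨σ_x⟩.

0.385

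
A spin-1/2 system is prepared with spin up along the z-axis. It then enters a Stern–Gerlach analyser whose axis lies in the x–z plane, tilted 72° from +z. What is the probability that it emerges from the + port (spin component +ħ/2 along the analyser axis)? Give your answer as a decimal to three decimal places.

For spin-½, the probability of finding spin-up along an axis at angle θ to the initial spin direction is cos²(θ/2); spin-down is sin²(θ/2).
θ = 72°, so P = cos²(36°) ≈ 0.655.

0.655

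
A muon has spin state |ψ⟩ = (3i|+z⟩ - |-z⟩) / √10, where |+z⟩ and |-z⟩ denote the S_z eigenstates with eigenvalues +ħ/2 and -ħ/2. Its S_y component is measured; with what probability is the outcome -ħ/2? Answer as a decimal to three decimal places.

0.200

|-y⟩ = (|+z⟩ - i|-z⟩)/√2, so ⟨-y|ψ⟩ = (2i) / (√2·√10).
P = |2i|² / 20 = 4/20.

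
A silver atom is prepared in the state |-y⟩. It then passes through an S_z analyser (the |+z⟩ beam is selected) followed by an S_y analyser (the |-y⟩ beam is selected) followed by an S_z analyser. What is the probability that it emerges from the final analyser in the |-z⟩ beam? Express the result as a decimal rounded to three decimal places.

First analyser (S_z): from |-y⟩, P(|+z⟩) = 1/2.
After stage 1 the state is |+z⟩; P(|-y⟩) = |⟨-y|+z⟩|² = 1/2.
After stage 2 the state is |-y⟩; P(|-z⟩) = |⟨-z|-y⟩|² = 1/2.
Joint probability = 1/2 × 1/2 × 1/2 = 0.125.

0.125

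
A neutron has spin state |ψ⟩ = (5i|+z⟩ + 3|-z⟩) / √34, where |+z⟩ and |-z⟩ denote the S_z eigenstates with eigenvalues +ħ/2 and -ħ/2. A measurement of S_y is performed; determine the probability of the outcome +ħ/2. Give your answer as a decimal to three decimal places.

0.059

|+y⟩ = (|+z⟩ + i|-z⟩)/√2, so ⟨+y|ψ⟩ = (2i) / (√2·√34).
P = |2i|² / 68 = 4/68.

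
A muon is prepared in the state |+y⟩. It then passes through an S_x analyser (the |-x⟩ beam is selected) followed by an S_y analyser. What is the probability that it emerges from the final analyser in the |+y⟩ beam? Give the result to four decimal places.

0.2500

First analyser (S_x): from |+y⟩, P(|-x⟩) = 1/2.
After stage 1 the state is |-x⟩; P(|+y⟩) = |⟨+y|-x⟩|² = 1/2.
Joint probability = 1/2 × 1/2 = 0.2500.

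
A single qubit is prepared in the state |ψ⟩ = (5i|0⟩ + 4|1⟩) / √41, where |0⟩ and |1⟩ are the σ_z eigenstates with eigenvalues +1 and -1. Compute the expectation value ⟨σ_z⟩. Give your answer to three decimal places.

0.220

⟨σ_z⟩ = |a|² - |b|² divided by |a|²+|b|², with a, b the |0⟩, |1⟩ amplitudes.
= (25 - 16)/41 = 9/41.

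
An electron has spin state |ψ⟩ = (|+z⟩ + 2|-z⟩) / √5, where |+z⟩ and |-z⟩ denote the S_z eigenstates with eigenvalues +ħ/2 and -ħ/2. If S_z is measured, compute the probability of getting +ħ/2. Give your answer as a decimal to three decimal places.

0.200

The +ħ/2 outcome corresponds to |+z⟩. Its amplitude in |ψ⟩ is 1/√5.
P = |1|² / 5 = 1/5.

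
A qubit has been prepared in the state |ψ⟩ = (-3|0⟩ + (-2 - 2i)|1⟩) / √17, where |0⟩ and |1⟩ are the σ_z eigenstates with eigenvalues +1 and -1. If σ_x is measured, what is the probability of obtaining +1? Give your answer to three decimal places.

0.853

|+x⟩ = (|0⟩ + |1⟩)/√2, so ⟨+x|ψ⟩ = (-5 - 2i) / (√2·√17).
P = |-5 - 2i|² / 34 = 29/34.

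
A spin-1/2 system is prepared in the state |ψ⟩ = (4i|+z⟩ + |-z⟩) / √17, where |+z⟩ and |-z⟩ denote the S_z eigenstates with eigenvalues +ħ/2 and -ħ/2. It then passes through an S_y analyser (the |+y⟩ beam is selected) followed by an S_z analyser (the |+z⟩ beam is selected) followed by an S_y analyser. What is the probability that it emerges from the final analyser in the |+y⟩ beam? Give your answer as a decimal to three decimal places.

First analyser (S_y): P(|+y⟩) = |⟨+y|ψ⟩|² = 9/34.
After stage 1 the state is |+y⟩; P(|+z⟩) = |⟨+z|+y⟩|² = 1/2.
After stage 2 the state is |+z⟩; P(|+y⟩) = |⟨+y|+z⟩|² = 1/2.
Joint probability = 9/34 × 1/2 × 1/2 = 0.066.

0.066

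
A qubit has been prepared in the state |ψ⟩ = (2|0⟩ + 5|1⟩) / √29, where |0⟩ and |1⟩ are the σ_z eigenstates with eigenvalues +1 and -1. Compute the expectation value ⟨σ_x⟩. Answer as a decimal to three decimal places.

0.690

⟨σ_x⟩ = 2 Re(a* b)/(|a|²+|b|²) with a = 2, b = 5.
a* b = 10, so ⟨σ_x⟩ = 20/29.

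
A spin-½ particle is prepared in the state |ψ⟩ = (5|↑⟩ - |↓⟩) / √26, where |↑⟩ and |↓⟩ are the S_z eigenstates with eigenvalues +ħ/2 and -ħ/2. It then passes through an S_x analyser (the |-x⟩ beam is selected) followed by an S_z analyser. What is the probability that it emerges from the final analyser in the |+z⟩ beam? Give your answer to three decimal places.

0.346

First analyser (S_x): P(|-x⟩) = |⟨-x|ψ⟩|² = 36/52.
After stage 1 the state is |-x⟩; P(|+z⟩) = |⟨+z|-x⟩|² = 1/2.
Joint probability = 36/52 × 1/2 = 0.346.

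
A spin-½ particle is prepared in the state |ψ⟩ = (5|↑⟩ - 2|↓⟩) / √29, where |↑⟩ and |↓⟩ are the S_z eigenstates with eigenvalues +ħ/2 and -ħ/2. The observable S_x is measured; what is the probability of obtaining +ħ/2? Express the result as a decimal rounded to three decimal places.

0.155

|+x⟩ = (|↑⟩ + |↓⟩)/√2, so ⟨+x|ψ⟩ = (3) / (√2·√29).
P = |3|² / 58 = 9/58.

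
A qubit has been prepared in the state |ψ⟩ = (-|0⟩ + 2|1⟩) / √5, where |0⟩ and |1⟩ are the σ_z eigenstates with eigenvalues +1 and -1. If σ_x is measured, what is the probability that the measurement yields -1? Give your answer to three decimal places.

|-x⟩ = (|0⟩ - |1⟩)/√2, so ⟨-x|ψ⟩ = (-3) / (√2·√5).
P = |-3|² / 10 = 9/10.

0.900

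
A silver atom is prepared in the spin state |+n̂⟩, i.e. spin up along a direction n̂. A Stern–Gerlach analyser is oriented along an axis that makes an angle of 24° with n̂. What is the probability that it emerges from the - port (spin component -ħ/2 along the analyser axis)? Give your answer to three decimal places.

For spin-½, the probability of finding spin-up along an axis at angle θ to the initial spin direction is cos²(θ/2); spin-down is sin²(θ/2).
θ = 24°, so P = sin²(12°) ≈ 0.043.

0.043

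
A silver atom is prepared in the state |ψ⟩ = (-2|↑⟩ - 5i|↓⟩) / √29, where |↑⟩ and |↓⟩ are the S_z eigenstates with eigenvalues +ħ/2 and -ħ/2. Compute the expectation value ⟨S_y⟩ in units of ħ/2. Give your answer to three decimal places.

0.690

⟨σ_y⟩ = 2 Im(a* b)/(|a|²+|b|²) with a = -2, b = -5i.
a* b = 10i, so ⟨σ_y⟩ = 20/29.
⟨S_y⟩ = (ħ/2)·⟨σ_y⟩.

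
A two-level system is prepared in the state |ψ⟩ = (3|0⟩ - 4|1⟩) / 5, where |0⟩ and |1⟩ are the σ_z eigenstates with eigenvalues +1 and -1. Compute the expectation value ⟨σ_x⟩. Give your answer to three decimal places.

⟨σ_x⟩ = 2 Re(a* b)/(|a|²+|b|²) with a = 3, b = -4.
a* b = -12, so ⟨σ_x⟩ = -24/25.

-0.960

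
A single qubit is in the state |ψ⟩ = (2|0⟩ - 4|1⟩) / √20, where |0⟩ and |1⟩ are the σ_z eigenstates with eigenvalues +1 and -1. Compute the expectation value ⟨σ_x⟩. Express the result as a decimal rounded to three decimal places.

⟨σ_x⟩ = 2 Re(a* b)/(|a|²+|b|²) with a = 2, b = -4.
a* b = -8, so ⟨σ_x⟩ = -16/20.

-0.800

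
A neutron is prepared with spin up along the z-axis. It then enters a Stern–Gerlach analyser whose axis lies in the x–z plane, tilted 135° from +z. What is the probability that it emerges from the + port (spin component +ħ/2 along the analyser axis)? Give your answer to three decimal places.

0.146

For spin-½, the probability of finding spin-up along an axis at angle θ to the initial spin direction is cos²(θ/2); spin-down is sin²(θ/2).
θ = 135°, so P = cos²(67.5°) ≈ 0.146.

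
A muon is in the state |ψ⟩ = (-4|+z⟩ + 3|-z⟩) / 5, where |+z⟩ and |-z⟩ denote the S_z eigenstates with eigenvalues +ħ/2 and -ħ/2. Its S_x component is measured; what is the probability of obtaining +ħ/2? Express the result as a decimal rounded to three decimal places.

0.020

|+x⟩ = (|+z⟩ + |-z⟩)/√2, so ⟨+x|ψ⟩ = (-1) / (√2·5).
P = |-1|² / 50 = 1/50.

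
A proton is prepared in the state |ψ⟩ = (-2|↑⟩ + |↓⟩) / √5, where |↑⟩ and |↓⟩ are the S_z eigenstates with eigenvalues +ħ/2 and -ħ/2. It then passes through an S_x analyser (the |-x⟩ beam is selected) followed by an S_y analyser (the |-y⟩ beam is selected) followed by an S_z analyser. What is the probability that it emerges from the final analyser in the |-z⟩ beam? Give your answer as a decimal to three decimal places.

First analyser (S_x): P(|-x⟩) = |⟨-x|ψ⟩|² = 9/10.
After stage 1 the state is |-x⟩; P(|-y⟩) = |⟨-y|-x⟩|² = 1/2.
After stage 2 the state is |-y⟩; P(|-z⟩) = |⟨-z|-y⟩|² = 1/2.
Joint probability = 9/10 × 1/2 × 1/2 = 0.225.

0.225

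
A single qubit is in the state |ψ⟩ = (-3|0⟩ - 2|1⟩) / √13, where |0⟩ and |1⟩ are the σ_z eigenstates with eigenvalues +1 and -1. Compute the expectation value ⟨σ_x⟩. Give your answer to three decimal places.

⟨σ_x⟩ = 2 Re(a* b)/(|a|²+|b|²) with a = -3, b = -2.
a* b = 6, so ⟨σ_x⟩ = 12/13.

0.923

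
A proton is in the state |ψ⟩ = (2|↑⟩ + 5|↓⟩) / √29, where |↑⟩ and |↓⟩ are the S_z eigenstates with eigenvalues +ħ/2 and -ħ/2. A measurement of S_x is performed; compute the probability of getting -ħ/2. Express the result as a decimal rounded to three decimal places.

0.155

|-x⟩ = (|↑⟩ - |↓⟩)/√2, so ⟨-x|ψ⟩ = (-3) / (√2·√29).
P = |-3|² / 58 = 9/58.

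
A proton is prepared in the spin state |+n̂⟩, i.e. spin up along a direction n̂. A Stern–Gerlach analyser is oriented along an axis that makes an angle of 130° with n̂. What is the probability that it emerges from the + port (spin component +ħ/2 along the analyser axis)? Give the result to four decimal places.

For spin-½, the probability of finding spin-up along an axis at angle θ to the initial spin direction is cos²(θ/2); spin-down is sin²(θ/2).
θ = 130°, so P = cos²(65°) ≈ 0.1786.

0.1786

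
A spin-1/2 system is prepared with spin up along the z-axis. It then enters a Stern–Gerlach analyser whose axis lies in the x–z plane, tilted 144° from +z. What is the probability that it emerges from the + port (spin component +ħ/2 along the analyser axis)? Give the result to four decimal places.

For spin-½, the probability of finding spin-up along an axis at angle θ to the initial spin direction is cos²(θ/2); spin-down is sin²(θ/2).
θ = 144°, so P = cos²(72°) ≈ 0.0955.

0.0955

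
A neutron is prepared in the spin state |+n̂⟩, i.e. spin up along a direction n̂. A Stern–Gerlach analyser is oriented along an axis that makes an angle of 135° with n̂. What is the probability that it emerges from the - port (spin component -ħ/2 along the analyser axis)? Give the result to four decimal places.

0.8536

For spin-½, the probability of finding spin-up along an axis at angle θ to the initial spin direction is cos²(θ/2); spin-down is sin²(θ/2).
θ = 135°, so P = sin²(67.5°) ≈ 0.8536.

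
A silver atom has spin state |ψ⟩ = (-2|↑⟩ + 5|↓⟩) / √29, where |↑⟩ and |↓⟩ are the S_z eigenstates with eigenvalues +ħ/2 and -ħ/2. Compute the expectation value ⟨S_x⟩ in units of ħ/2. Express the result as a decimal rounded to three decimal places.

-0.690

⟨σ_x⟩ = 2 Re(a* b)/(|a|²+|b|²) with a = -2, b = 5.
a* b = -10, so ⟨σ_x⟩ = -20/29.
⟨S_x⟩ = (ħ/2)·⟨σ_x⟩.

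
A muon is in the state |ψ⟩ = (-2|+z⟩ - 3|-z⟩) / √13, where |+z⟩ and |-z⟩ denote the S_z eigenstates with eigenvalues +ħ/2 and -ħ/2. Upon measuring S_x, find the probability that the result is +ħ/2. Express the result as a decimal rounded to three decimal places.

|+x⟩ = (|+z⟩ + |-z⟩)/√2, so ⟨+x|ψ⟩ = (-5) / (√2·√13).
P = |-5|² / 26 = 25/26.

0.962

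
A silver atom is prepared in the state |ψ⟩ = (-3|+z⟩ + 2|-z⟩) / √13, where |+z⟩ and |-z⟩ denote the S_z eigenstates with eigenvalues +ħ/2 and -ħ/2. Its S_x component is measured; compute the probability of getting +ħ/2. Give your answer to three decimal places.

0.038

|+x⟩ = (|+z⟩ + |-z⟩)/√2, so ⟨+x|ψ⟩ = (-1) / (√2·√13).
P = |-1|² / 26 = 1/26.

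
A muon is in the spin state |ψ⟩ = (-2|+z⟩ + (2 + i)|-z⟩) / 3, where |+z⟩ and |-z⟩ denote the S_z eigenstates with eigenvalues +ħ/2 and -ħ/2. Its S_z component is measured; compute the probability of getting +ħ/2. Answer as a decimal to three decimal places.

0.444

The +ħ/2 outcome corresponds to |+z⟩. Its amplitude in |ψ⟩ is -2/3.
P = |-2|² / 9 = 4/9.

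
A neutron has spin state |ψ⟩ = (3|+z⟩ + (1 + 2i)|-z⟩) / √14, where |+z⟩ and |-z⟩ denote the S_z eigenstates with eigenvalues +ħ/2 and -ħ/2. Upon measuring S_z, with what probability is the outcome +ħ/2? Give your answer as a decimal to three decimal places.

0.643

The +ħ/2 outcome corresponds to |+z⟩. Its amplitude in |ψ⟩ is 3/√14.
P = |3|² / 14 = 9/14.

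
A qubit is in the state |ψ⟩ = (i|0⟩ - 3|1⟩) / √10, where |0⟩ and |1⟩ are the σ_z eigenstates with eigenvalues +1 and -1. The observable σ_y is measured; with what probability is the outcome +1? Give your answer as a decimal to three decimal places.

|+y⟩ = (|0⟩ + i|1⟩)/√2, so ⟨+y|ψ⟩ = (4i) / (√2·√10).
P = |4i|² / 20 = 16/20.

0.800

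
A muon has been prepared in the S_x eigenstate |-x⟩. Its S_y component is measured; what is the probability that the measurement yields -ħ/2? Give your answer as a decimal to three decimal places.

In the S_z basis, |-x⟩ = (|↑⟩ - |↓⟩)/√2 and |-y⟩ = (|↑⟩ - i|↓⟩)/√2.
|⟨-y|-x⟩|² = 1/2.

0.500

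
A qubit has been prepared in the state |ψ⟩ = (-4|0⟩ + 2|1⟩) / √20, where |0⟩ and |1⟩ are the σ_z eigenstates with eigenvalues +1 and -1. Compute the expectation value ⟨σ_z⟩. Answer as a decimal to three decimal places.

⟨σ_z⟩ = |a|² - |b|² divided by |a|²+|b|², with a, b the |0⟩, |1⟩ amplitudes.
= (16 - 4)/20 = 12/20.

0.600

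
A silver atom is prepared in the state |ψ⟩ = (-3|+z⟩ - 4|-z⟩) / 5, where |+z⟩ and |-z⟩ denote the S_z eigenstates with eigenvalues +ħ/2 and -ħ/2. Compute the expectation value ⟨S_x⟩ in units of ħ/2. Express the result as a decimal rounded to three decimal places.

0.960

⟨σ_x⟩ = 2 Re(a* b)/(|a|²+|b|²) with a = -3, b = -4.
a* b = 12, so ⟨σ_x⟩ = 24/25.
⟨S_x⟩ = (ħ/2)·⟨σ_x⟩.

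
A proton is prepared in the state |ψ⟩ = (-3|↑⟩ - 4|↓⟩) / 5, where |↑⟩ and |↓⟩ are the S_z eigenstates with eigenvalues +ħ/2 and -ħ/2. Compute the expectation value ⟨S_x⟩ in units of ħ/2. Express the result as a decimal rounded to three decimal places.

0.960

⟨σ_x⟩ = 2 Re(a* b)/(|a|²+|b|²) with a = -3, b = -4.
a* b = 12, so ⟨σ_x⟩ = 24/25.
⟨S_x⟩ = (ħ/2)·⟨σ_x⟩.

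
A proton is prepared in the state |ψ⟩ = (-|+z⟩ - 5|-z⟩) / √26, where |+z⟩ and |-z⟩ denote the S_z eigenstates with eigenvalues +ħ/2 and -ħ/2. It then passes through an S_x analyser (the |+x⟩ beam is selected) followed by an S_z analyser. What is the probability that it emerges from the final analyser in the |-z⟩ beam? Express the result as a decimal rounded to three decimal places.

0.346

First analyser (S_x): P(|+x⟩) = |⟨+x|ψ⟩|² = 36/52.
After stage 1 the state is |+x⟩; P(|-z⟩) = |⟨-z|+x⟩|² = 1/2.
Joint probability = 36/52 × 1/2 = 0.346.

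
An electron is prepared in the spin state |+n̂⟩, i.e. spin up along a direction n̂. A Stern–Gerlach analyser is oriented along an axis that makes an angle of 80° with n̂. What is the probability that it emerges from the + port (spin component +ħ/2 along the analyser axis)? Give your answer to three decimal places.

For spin-½, the probability of finding spin-up along an axis at angle θ to the initial spin direction is cos²(θ/2); spin-down is sin²(θ/2).
θ = 80°, so P = cos²(40°) ≈ 0.587.

0.587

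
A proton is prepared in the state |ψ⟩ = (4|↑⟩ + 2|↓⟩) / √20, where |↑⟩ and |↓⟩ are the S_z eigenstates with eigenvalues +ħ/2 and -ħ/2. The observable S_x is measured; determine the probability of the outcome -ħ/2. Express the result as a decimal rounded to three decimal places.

0.100

|-x⟩ = (|↑⟩ - |↓⟩)/√2, so ⟨-x|ψ⟩ = (2) / (√2·√20).
P = |2|² / 40 = 4/40.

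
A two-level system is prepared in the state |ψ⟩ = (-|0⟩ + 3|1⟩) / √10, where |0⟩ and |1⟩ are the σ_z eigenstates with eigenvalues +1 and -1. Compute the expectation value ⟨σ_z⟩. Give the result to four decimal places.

-0.8000

⟨σ_z⟩ = |a|² - |b|² divided by |a|²+|b|², with a, b the |0⟩, |1⟩ amplitudes.
= (1 - 9)/10 = -8/10.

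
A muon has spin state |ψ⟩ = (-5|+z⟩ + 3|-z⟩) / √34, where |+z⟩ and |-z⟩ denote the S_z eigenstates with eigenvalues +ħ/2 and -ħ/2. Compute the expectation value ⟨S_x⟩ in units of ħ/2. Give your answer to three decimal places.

-0.882

⟨σ_x⟩ = 2 Re(a* b)/(|a|²+|b|²) with a = -5, b = 3.
a* b = -15, so ⟨σ_x⟩ = -30/34.
⟨S_x⟩ = (ħ/2)·⟨σ_x⟩.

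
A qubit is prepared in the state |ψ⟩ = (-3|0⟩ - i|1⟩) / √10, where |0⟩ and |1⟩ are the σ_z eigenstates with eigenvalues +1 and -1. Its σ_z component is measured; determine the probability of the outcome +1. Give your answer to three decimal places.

0.900

The +1 outcome corresponds to |0⟩. Its amplitude in |ψ⟩ is -3/√10.
P = |-3|² / 10 = 9/10.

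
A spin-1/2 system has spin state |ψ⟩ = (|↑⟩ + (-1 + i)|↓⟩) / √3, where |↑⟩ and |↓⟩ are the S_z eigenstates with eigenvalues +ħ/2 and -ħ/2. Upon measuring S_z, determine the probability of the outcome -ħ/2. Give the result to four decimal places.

0.6667

The -ħ/2 outcome corresponds to |↓⟩. Its amplitude in |ψ⟩ is (-1 + i)/√3.
P = |-1 + i|² / 3 = 2/3.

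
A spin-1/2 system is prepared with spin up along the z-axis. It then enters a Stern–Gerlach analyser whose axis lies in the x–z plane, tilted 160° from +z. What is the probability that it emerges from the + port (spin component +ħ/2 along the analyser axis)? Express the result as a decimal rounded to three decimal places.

0.030

For spin-½, the probability of finding spin-up along an axis at angle θ to the initial spin direction is cos²(θ/2); spin-down is sin²(θ/2).
θ = 160°, so P = cos²(80°) ≈ 0.030.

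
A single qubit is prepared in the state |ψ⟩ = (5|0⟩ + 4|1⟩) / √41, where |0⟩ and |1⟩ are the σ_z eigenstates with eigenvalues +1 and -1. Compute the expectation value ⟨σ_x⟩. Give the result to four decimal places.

0.9756

⟨σ_x⟩ = 2 Re(a* b)/(|a|²+|b|²) with a = 5, b = 4.
a* b = 20, so ⟨σ_x⟩ = 40/41.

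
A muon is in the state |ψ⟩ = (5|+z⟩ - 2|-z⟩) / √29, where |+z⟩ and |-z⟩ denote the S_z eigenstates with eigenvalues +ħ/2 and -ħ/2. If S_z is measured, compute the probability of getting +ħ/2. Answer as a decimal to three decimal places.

0.862

The +ħ/2 outcome corresponds to |+z⟩. Its amplitude in |ψ⟩ is 5/√29.
P = |5|² / 29 = 25/29.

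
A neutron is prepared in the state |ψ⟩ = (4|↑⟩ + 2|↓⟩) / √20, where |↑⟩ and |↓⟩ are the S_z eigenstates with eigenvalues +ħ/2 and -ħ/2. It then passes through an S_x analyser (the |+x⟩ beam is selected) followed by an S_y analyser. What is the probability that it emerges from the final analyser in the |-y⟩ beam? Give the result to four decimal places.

First analyser (S_x): P(|+x⟩) = |⟨+x|ψ⟩|² = 36/40.
After stage 1 the state is |+x⟩; P(|-y⟩) = |⟨-y|+x⟩|² = 1/2.
Joint probability = 36/40 × 1/2 = 0.4500.

0.4500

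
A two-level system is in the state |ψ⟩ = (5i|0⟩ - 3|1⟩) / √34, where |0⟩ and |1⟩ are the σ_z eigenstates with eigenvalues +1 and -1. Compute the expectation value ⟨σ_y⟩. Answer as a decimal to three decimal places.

0.882

⟨σ_y⟩ = 2 Im(a* b)/(|a|²+|b|²) with a = 5i, b = -3.
a* b = 15i, so ⟨σ_y⟩ = 30/34.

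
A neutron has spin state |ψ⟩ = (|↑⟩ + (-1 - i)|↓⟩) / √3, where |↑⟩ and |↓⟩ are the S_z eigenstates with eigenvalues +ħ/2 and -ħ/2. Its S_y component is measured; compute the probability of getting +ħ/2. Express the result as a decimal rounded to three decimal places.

0.167

|+y⟩ = (|↑⟩ + i|↓⟩)/√2, so ⟨+y|ψ⟩ = (i) / (√2·√3).
P = |i|² / 6 = 1/6.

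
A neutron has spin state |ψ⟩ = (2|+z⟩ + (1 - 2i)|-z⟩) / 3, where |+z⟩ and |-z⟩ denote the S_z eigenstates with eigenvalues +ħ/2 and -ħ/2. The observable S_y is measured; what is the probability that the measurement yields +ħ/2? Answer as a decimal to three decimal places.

|+y⟩ = (|+z⟩ + i|-z⟩)/√2, so ⟨+y|ψ⟩ = (-i) / (√2·3).
P = |-i|² / 18 = 1/18.

0.056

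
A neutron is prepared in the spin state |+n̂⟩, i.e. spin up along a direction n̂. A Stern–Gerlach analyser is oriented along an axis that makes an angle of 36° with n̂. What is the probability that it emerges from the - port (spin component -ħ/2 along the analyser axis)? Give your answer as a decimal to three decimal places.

0.095

For spin-½, the probability of finding spin-up along an axis at angle θ to the initial spin direction is cos²(θ/2); spin-down is sin²(θ/2).
θ = 36°, so P = sin²(18°) ≈ 0.095.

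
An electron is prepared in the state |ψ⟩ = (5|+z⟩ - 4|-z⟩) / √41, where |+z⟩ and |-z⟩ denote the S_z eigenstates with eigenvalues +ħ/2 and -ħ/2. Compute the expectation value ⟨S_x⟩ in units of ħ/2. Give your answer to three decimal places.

-0.976

⟨σ_x⟩ = 2 Re(a* b)/(|a|²+|b|²) with a = 5, b = -4.
a* b = -20, so ⟨σ_x⟩ = -40/41.
⟨S_x⟩ = (ħ/2)·⟨σ_x⟩.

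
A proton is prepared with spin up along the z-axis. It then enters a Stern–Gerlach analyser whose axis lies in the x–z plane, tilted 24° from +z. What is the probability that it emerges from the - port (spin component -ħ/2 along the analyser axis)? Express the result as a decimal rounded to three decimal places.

0.043

For spin-½, the probability of finding spin-up along an axis at angle θ to the initial spin direction is cos²(θ/2); spin-down is sin²(θ/2).
θ = 24°, so P = sin²(12°) ≈ 0.043.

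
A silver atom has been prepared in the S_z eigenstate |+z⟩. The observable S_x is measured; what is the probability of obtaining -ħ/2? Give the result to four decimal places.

In the S_z basis, |+z⟩ = |↑⟩ and |-x⟩ = (|↑⟩ - |↓⟩)/√2.
|⟨-x|+z⟩|² = 1/2.

0.5000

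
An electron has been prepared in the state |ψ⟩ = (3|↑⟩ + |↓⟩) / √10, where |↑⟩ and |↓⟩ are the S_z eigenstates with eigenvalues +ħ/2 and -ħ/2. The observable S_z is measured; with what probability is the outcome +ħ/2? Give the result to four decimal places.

The +ħ/2 outcome corresponds to |↑⟩. Its amplitude in |ψ⟩ is 3/√10.
P = |3|² / 10 = 9/10.

0.9000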